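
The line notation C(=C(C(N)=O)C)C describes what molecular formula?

Heavy atoms from the SMILES: 5 C, 1 N, 1 O.
Implicit hydrogens by atom environment:
  2 × C: 3 H each → 6
  2 × C: no H
  1 × C: 1 H
  1 × N: 2 H
  1 × O: no H
  Total hydrogens = 9.
Molecular formula: C5H9NO

C5H9NO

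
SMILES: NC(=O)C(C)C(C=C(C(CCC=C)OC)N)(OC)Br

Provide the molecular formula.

C13H23BrN2O3

Heavy atoms from the SMILES: 1 Br, 13 C, 2 N, 3 O.
Implicit hydrogens by atom environment:
  4 × C: 1 H each → 4
  3 × C: 3 H each → 9
  3 × C: 2 H each → 6
  3 × C: no H
  3 × O: no H
  2 × N: 2 H each → 4
  1 × Br: no H
  Total hydrogens = 23.
Molecular formula: C13H23BrN2O3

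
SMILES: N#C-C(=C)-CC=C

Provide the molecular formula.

Heavy atoms from the SMILES: 6 C, 1 N.
Implicit hydrogens by atom environment:
  3 × C: 2 H each → 6
  2 × C: no H
  1 × C: 1 H
  1 × N: no H
  Total hydrogens = 7.
Molecular formula: C6H7N

C6H7N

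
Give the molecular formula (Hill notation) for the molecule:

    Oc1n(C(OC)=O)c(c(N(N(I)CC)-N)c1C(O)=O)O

C9H13IN4O6

Heavy atoms from the SMILES: 9 C, 1 I, 4 N, 6 O.
Implicit hydrogens by atom environment:
  4 × C (aromatic): no H
  3 × O: 1 H each → 3
  3 × O: no H
  2 × C: 3 H each → 6
  2 × C: no H
  2 × N: no H
  1 × C: 2 H
  1 × I: no H
  1 × N: 2 H
  1 × N (aromatic): no H
  Total hydrogens = 13.
Molecular formula: C9H13IN4O6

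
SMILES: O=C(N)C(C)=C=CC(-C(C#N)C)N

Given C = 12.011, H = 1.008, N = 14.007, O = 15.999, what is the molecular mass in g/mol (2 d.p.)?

179.22

Molecular formula: C9H13N3O.
M = 9×12.011 + 13×1.008 + 3×14.007 + 1×15.999 = 179.22 g/mol.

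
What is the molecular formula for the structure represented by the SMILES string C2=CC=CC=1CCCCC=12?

C10H12

Heavy atoms from the SMILES: 10 C.
Implicit hydrogens by atom environment:
  4 × C: 2 H each → 8
  4 × C (aromatic): 1 H each → 4
  2 × C (aromatic): no H
  Total hydrogens = 12.
Molecular formula: C10H12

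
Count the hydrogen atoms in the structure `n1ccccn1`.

Hydrogens are implicit in SMILES; fill each atom to its normal valence:
  4 × C (aromatic): 1 H each → 4
  2 × N (aromatic): no H
  Total hydrogens = 4.

4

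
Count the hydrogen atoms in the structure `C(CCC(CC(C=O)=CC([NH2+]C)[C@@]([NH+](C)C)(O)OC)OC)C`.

34

Hydrogens are implicit in SMILES; fill each atom to its normal valence:
  6 × C: 3 H each → 18
  4 × C: 2 H each → 8
  4 × C: 1 H each → 4
  3 × O: no H
  2 × C: no H
  1 × N (charge +1): 2 H
  1 × N (charge +1): 1 H
  1 × O: 1 H
  Total hydrogens = 34.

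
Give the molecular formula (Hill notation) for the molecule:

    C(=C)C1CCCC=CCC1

Heavy atoms from the SMILES: 10 C.
Implicit hydrogens by atom environment:
  6 × C: 2 H each → 12
  4 × C: 1 H each → 4
  Total hydrogens = 16.
Molecular formula: C10H16

C10H16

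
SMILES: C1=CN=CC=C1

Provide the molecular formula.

C5H5N

Heavy atoms from the SMILES: 5 C, 1 N.
Implicit hydrogens by atom environment:
  5 × C (aromatic): 1 H each → 5
  1 × N (aromatic): no H
  Total hydrogens = 5.
Molecular formula: C5H5N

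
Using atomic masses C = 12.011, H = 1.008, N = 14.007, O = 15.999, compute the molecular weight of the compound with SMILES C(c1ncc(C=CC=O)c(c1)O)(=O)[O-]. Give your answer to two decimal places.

Molecular formula: C9H6NO4-.
M = 9×12.011 + 6×1.008 + 1×14.007 + 4×15.999 = 192.15 g/mol.

192.15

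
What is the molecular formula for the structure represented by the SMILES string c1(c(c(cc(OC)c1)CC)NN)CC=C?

C12H18N2O

Heavy atoms from the SMILES: 12 C, 2 N, 1 O.
Implicit hydrogens by atom environment:
  4 × C (aromatic): no H
  3 × C: 2 H each → 6
  2 × C: 3 H each → 6
  2 × C (aromatic): 1 H each → 2
  1 × C: 1 H
  1 × N: 2 H
  1 × N: 1 H
  1 × O: no H
  Total hydrogens = 18.
Molecular formula: C12H18N2O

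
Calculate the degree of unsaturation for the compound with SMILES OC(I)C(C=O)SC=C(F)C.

2

Molecular formula from the SMILES: C6H8FIO2S.
DoU = (2C + 2 + N − H − X)/2 = (2·6 + 2 + 0 − 8 − 2)/2 = 4/2 = 2.
(Structurally: 0 ring(s) + 2 π bond(s) = 2.)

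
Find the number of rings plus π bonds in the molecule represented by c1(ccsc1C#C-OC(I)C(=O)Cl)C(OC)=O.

7

Molecular formula from the SMILES: C10H6ClIO4S.
DoU = (2C + 2 + N − H − X)/2 = (2·10 + 2 + 0 − 6 − 2)/2 = 14/2 = 7.
(Structurally: 1 ring(s) + 6 π bond(s) = 7.)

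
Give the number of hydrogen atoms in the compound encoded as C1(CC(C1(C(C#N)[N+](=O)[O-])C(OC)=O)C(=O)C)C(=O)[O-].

11

Hydrogens are implicit in SMILES; fill each atom to its normal valence:
  5 × C: no H
  5 × O: no H
  3 × C: 1 H each → 3
  2 × C: 3 H each → 6
  2 × O (charge -1): no H
  1 × C: 2 H
  1 × N (charge +1): no H
  1 × N: no H
  Total hydrogens = 11.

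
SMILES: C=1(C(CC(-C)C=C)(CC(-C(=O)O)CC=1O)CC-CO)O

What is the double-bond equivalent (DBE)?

4

Molecular formula from the SMILES: C15H24O5.
DoU = (2C + 2 + N − H − X)/2 = (2·15 + 2 + 0 − 24 − 0)/2 = 8/2 = 4.
(Structurally: 1 ring(s) + 3 π bond(s) = 4.)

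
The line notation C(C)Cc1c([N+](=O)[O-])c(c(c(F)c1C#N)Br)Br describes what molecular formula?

Heavy atoms from the SMILES: 2 Br, 10 C, 1 F, 2 N, 2 O.
Implicit hydrogens by atom environment:
  6 × C (aromatic): no H
  2 × Br: no H
  2 × C: 2 H each → 4
  1 × C: 3 H
  1 × C: no H
  1 × F: no H
  1 × N: no H
  1 × N (charge +1): no H
  1 × O: no H
  1 × O (charge -1): no H
  Total hydrogens = 7.
Molecular formula: C10H7Br2FN2O2

C10H7Br2FN2O2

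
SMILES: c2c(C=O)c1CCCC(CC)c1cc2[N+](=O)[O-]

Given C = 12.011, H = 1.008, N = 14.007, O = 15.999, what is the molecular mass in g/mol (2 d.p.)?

Molecular formula: C13H15NO3.
M = 13×12.011 + 15×1.008 + 1×14.007 + 3×15.999 = 233.27 g/mol.

233.27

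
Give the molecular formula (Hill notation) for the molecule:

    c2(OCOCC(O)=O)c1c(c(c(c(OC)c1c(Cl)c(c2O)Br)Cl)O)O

Heavy atoms from the SMILES: 1 Br, 14 C, 2 Cl, 8 O.
Implicit hydrogens by atom environment:
  10 × C (aromatic): no H
  4 × O: 1 H each → 4
  4 × O: no H
  2 × C: 2 H each → 4
  2 × Cl: no H
  1 × Br: no H
  1 × C: 3 H
  1 × C: no H
  Total hydrogens = 11.
Molecular formula: C14H11BrCl2O8

C14H11BrCl2O8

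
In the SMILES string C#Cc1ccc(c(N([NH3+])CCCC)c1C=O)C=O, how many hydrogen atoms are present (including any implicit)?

Hydrogens are implicit in SMILES; fill each atom to its normal valence:
  4 × C (aromatic): no H
  3 × C: 2 H each → 6
  3 × C: 1 H each → 3
  2 × C (aromatic): 1 H each → 2
  2 × O: no H
  1 × C: 3 H
  1 × C: no H
  1 × N (charge +1): 3 H
  1 × N: no H
  Total hydrogens = 17.

17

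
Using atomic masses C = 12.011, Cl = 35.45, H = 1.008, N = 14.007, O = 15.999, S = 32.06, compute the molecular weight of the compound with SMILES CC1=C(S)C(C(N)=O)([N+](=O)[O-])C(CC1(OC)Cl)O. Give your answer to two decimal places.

Molecular formula: C9H13ClN2O5S.
M = 9×12.011 + 1×35.45 + 13×1.008 + 2×14.007 + 5×15.999 + 1×32.06 = 296.72 g/mol.

296.72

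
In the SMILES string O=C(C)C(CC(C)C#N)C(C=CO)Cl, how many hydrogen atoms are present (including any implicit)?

14

Hydrogens are implicit in SMILES; fill each atom to its normal valence:
  5 × C: 1 H each → 5
  2 × C: 3 H each → 6
  2 × C: no H
  1 × C: 2 H
  1 × Cl: no H
  1 × N: no H
  1 × O: 1 H
  1 × O: no H
  Total hydrogens = 14.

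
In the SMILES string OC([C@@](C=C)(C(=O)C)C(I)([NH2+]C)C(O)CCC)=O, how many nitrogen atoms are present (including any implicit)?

The symbol for nitrogen appears 1 time in the SMILES.

1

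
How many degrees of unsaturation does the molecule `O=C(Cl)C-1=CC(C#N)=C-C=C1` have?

Molecular formula from the SMILES: C8H4ClNO.
DoU = (2C + 2 + N − H − X)/2 = (2·8 + 2 + 1 − 4 − 1)/2 = 14/2 = 7.
(Structurally: 1 ring(s) + 6 π bond(s) = 7.)

7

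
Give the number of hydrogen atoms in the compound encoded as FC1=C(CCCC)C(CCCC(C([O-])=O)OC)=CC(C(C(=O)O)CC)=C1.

Hydrogens are implicit in SMILES; fill each atom to its normal valence:
  7 × C: 2 H each → 14
  4 × C (aromatic): no H
  3 × C: 3 H each → 9
  3 × O: no H
  2 × C (aromatic): 1 H each → 2
  2 × C: 1 H each → 2
  2 × C: no H
  1 × F: no H
  1 × O: 1 H
  1 × O (charge -1): no H
  Total hydrogens = 28.

28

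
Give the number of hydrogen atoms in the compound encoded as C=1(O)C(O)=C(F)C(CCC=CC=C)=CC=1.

13

Hydrogens are implicit in SMILES; fill each atom to its normal valence:
  4 × C (aromatic): no H
  3 × C: 2 H each → 6
  3 × C: 1 H each → 3
  2 × C (aromatic): 1 H each → 2
  2 × O: 1 H each → 2
  1 × F: no H
  Total hydrogens = 13.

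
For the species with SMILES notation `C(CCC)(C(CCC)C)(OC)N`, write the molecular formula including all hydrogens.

Heavy atoms from the SMILES: 10 C, 1 N, 1 O.
Implicit hydrogens by atom environment:
  4 × C: 3 H each → 12
  4 × C: 2 H each → 8
  1 × C: 1 H
  1 × C: no H
  1 × N: 2 H
  1 × O: no H
  Total hydrogens = 23.
Molecular formula: C10H23NO

C10H23NO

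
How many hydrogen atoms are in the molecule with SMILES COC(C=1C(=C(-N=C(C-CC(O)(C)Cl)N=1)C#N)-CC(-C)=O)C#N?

17

Hydrogens are implicit in SMILES; fill each atom to its normal valence:
  4 × C (aromatic): no H
  4 × C: no H
  3 × C: 3 H each → 9
  3 × C: 2 H each → 6
  2 × N (aromatic): no H
  2 × N: no H
  2 × O: no H
  1 × C: 1 H
  1 × Cl: no H
  1 × O: 1 H
  Total hydrogens = 17.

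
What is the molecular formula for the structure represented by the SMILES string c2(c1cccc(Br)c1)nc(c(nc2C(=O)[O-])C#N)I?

C12H4BrIN3O2-

Heavy atoms from the SMILES: 1 Br, 12 C, 1 I, 3 N, 2 O.
Implicit hydrogens by atom environment:
  6 × C (aromatic): no H
  4 × C (aromatic): 1 H each → 4
  2 × C: no H
  2 × N (aromatic): no H
  1 × Br: no H
  1 × I: no H
  1 × N: no H
  1 × O: no H
  1 × O (charge -1): no H
  Total hydrogens = 4.
Net charge -1.
Molecular formula: C12H4BrIN3O2-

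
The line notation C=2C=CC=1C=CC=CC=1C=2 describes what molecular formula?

C10H8

Heavy atoms from the SMILES: 10 C.
Implicit hydrogens by atom environment:
  8 × C (aromatic): 1 H each → 8
  2 × C (aromatic): no H
  Total hydrogens = 8.
Molecular formula: C10H8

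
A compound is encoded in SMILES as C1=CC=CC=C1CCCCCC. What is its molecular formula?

C12H18

Heavy atoms from the SMILES: 12 C.
Implicit hydrogens by atom environment:
  5 × C: 2 H each → 10
  5 × C (aromatic): 1 H each → 5
  1 × C: 3 H
  1 × C (aromatic): no H
  Total hydrogens = 18.
Molecular formula: C12H18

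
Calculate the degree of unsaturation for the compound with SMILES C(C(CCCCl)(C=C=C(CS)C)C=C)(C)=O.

4

Molecular formula from the SMILES: C13H19ClOS.
DoU = (2C + 2 + N − H − X)/2 = (2·13 + 2 + 0 − 19 − 1)/2 = 8/2 = 4.
(Structurally: 0 ring(s) + 4 π bond(s) = 4.)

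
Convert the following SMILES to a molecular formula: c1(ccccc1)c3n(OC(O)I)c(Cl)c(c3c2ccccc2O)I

C17H12ClI2NO3

Heavy atoms from the SMILES: 17 C, 1 Cl, 2 I, 1 N, 3 O.
Implicit hydrogens by atom environment:
  9 × C (aromatic): 1 H each → 9
  7 × C (aromatic): no H
  2 × I: no H
  2 × O: 1 H each → 2
  1 × C: 1 H
  1 × Cl: no H
  1 × N (aromatic): no H
  1 × O: no H
  Total hydrogens = 12.
Molecular formula: C17H12ClI2NO3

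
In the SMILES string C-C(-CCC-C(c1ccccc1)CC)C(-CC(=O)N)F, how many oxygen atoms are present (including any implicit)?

1

The symbol for oxygen appears 1 time in the SMILES.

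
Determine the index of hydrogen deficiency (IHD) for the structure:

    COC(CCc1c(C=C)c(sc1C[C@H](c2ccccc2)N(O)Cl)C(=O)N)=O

10

Molecular formula from the SMILES: C19H21ClN2O4S.
DoU = (2C + 2 + N − H − X)/2 = (2·19 + 2 + 2 − 21 − 1)/2 = 20/2 = 10.
(Structurally: 2 ring(s) + 8 π bond(s) = 10.)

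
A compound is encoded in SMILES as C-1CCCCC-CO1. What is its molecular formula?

Heavy atoms from the SMILES: 7 C, 1 O.
Implicit hydrogens by atom environment:
  7 × C: 2 H each → 14
  1 × O: no H
  Total hydrogens = 14.
Molecular formula: C7H14O

C7H14O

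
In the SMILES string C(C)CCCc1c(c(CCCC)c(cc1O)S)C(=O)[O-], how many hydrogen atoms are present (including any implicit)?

23

Hydrogens are implicit in SMILES; fill each atom to its normal valence:
  7 × C: 2 H each → 14
  5 × C (aromatic): no H
  2 × C: 3 H each → 6
  1 × C (aromatic): 1 H
  1 × C: no H
  1 × O: 1 H
  1 × O: no H
  1 × O (charge -1): no H
  1 × S: 1 H
  Total hydrogens = 23.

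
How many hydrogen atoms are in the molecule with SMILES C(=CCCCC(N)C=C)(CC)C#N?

18

Hydrogens are implicit in SMILES; fill each atom to its normal valence:
  5 × C: 2 H each → 10
  3 × C: 1 H each → 3
  2 × C: no H
  1 × C: 3 H
  1 × N: 2 H
  1 × N: no H
  Total hydrogens = 18.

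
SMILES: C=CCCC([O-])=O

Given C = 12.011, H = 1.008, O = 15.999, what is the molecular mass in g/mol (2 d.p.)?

Molecular formula: C5H7O2-.
M = 5×12.011 + 7×1.008 + 2×15.999 = 99.11 g/mol.

99.11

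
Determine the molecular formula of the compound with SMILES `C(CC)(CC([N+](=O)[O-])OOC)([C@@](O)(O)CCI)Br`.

C9H17BrINO6

Heavy atoms from the SMILES: 1 Br, 9 C, 1 I, 1 N, 6 O.
Implicit hydrogens by atom environment:
  4 × C: 2 H each → 8
  3 × O: no H
  2 × C: 3 H each → 6
  2 × C: no H
  2 × O: 1 H each → 2
  1 × Br: no H
  1 × C: 1 H
  1 × I: no H
  1 × N (charge +1): no H
  1 × O (charge -1): no H
  Total hydrogens = 17.
Molecular formula: C9H17BrINO6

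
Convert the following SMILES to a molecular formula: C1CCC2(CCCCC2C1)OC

C11H20O

Heavy atoms from the SMILES: 11 C, 1 O.
Implicit hydrogens by atom environment:
  8 × C: 2 H each → 16
  1 × C: 3 H
  1 × C: 1 H
  1 × C: no H
  1 × O: no H
  Total hydrogens = 20.
Molecular formula: C11H20O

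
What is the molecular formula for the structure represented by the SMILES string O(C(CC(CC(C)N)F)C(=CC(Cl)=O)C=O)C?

Heavy atoms from the SMILES: 11 C, 1 Cl, 1 F, 1 N, 3 O.
Implicit hydrogens by atom environment:
  5 × C: 1 H each → 5
  3 × O: no H
  2 × C: 3 H each → 6
  2 × C: 2 H each → 4
  2 × C: no H
  1 × Cl: no H
  1 × F: no H
  1 × N: 2 H
  Total hydrogens = 17.
Molecular formula: C11H17ClFNO3

C11H17ClFNO3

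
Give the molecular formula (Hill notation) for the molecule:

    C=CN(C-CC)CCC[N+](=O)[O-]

C8H16N2O2

Heavy atoms from the SMILES: 8 C, 2 N, 2 O.
Implicit hydrogens by atom environment:
  6 × C: 2 H each → 12
  1 × C: 3 H
  1 × C: 1 H
  1 × N: no H
  1 × N (charge +1): no H
  1 × O: no H
  1 × O (charge -1): no H
  Total hydrogens = 16.
Molecular formula: C8H16N2O2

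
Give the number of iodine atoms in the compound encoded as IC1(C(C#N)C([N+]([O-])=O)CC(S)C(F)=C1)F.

The symbol for iodine appears 1 time in the SMILES.

1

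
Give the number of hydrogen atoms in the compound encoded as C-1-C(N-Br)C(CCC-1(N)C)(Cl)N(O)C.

17

Hydrogens are implicit in SMILES; fill each atom to its normal valence:
  3 × C: 2 H each → 6
  2 × C: 3 H each → 6
  2 × C: no H
  1 × Br: no H
  1 × C: 1 H
  1 × Cl: no H
  1 × N: 2 H
  1 × N: 1 H
  1 × N: no H
  1 × O: 1 H
  Total hydrogens = 17.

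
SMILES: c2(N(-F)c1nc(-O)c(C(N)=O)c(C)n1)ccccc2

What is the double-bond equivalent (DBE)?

Molecular formula from the SMILES: C12H11FN4O2.
DoU = (2C + 2 + N − H − X)/2 = (2·12 + 2 + 4 − 11 − 1)/2 = 18/2 = 9.
(Structurally: 2 ring(s) + 7 π bond(s) = 9.)

9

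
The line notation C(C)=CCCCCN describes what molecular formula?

Heavy atoms from the SMILES: 7 C, 1 N.
Implicit hydrogens by atom environment:
  4 × C: 2 H each → 8
  2 × C: 1 H each → 2
  1 × C: 3 H
  1 × N: 2 H
  Total hydrogens = 15.
Molecular formula: C7H15N

C7H15N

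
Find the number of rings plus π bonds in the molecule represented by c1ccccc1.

4

Molecular formula from the SMILES: C6H6.
DoU = (2C + 2 + N − H − X)/2 = (2·6 + 2 + 0 − 6 − 0)/2 = 8/2 = 4.
(Structurally: 1 ring(s) + 3 π bond(s) = 4.)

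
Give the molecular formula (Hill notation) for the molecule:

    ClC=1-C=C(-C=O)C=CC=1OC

Heavy atoms from the SMILES: 8 C, 1 Cl, 2 O.
Implicit hydrogens by atom environment:
  3 × C (aromatic): 1 H each → 3
  3 × C (aromatic): no H
  2 × O: no H
  1 × C: 3 H
  1 × C: 1 H
  1 × Cl: no H
  Total hydrogens = 7.
Molecular formula: C8H7ClO2

C8H7ClO2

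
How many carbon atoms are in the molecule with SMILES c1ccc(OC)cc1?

7

The symbol for carbon appears 7 times in the SMILES. Lowercase c denotes aromatic carbon and counts toward C.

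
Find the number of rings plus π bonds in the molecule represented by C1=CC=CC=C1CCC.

Molecular formula from the SMILES: C9H12.
DoU = (2C + 2 + N − H − X)/2 = (2·9 + 2 + 0 − 12 − 0)/2 = 8/2 = 4.
(Structurally: 1 ring(s) + 3 π bond(s) = 4.)

4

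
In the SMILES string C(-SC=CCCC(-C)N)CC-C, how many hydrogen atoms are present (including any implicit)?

21

Hydrogens are implicit in SMILES; fill each atom to its normal valence:
  5 × C: 2 H each → 10
  3 × C: 1 H each → 3
  2 × C: 3 H each → 6
  1 × N: 2 H
  1 × S: no H
  Total hydrogens = 21.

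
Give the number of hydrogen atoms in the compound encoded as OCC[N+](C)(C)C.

Hydrogens are implicit in SMILES; fill each atom to its normal valence:
  3 × C: 3 H each → 9
  2 × C: 2 H each → 4
  1 × N (charge +1): no H
  1 × O: 1 H
  Total hydrogens = 14.

14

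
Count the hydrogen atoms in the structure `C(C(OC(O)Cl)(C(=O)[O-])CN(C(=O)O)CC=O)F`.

Hydrogens are implicit in SMILES; fill each atom to its normal valence:
  4 × O: no H
  3 × C: 2 H each → 6
  3 × C: no H
  2 × C: 1 H each → 2
  2 × O: 1 H each → 2
  1 × Cl: no H
  1 × F: no H
  1 × N: no H
  1 × O (charge -1): no H
  Total hydrogens = 10.

10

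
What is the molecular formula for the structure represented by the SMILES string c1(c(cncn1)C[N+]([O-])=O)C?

Heavy atoms from the SMILES: 6 C, 3 N, 2 O.
Implicit hydrogens by atom environment:
  2 × C (aromatic): 1 H each → 2
  2 × C (aromatic): no H
  2 × N (aromatic): no H
  1 × C: 3 H
  1 × C: 2 H
  1 × N (charge +1): no H
  1 × O: no H
  1 × O (charge -1): no H
  Total hydrogens = 7.
Molecular formula: C6H7N3O2

C6H7N3O2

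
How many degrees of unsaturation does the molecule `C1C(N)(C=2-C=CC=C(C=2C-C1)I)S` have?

Molecular formula from the SMILES: C10H12INS.
DoU = (2C + 2 + N − H − X)/2 = (2·10 + 2 + 1 − 12 − 1)/2 = 10/2 = 5.
(Structurally: 2 ring(s) + 3 π bond(s) = 5.)

5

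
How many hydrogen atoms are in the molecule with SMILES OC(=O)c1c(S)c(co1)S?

Hydrogens are implicit in SMILES; fill each atom to its normal valence:
  3 × C (aromatic): no H
  2 × S: 1 H each → 2
  1 × C (aromatic): 1 H
  1 × C: no H
  1 × O: 1 H
  1 × O (aromatic): no H
  1 × O: no H
  Total hydrogens = 4.

4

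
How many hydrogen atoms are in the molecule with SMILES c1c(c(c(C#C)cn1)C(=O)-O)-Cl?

Hydrogens are implicit in SMILES; fill each atom to its normal valence:
  3 × C (aromatic): no H
  2 × C (aromatic): 1 H each → 2
  2 × C: no H
  1 × C: 1 H
  1 × Cl: no H
  1 × N (aromatic): no H
  1 × O: 1 H
  1 × O: no H
  Total hydrogens = 4.

4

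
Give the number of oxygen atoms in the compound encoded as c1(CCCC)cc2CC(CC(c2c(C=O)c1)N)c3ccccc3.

1

The symbol for oxygen appears 1 time in the SMILES.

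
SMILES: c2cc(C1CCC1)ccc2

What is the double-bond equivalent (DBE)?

Molecular formula from the SMILES: C10H12.
DoU = (2C + 2 + N − H − X)/2 = (2·10 + 2 + 0 − 12 − 0)/2 = 10/2 = 5.
(Structurally: 2 ring(s) + 3 π bond(s) = 5.)

5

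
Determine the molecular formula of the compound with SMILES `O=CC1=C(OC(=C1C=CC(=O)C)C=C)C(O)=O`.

Heavy atoms from the SMILES: 12 C, 5 O.
Implicit hydrogens by atom environment:
  4 × C: 1 H each → 4
  4 × C (aromatic): no H
  3 × O: no H
  2 × C: no H
  1 × C: 3 H
  1 × C: 2 H
  1 × O: 1 H
  1 × O (aromatic): no H
  Total hydrogens = 10.
Molecular formula: C12H10O5

C12H10O5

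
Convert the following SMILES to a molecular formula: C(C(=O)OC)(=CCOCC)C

Heavy atoms from the SMILES: 8 C, 3 O.
Implicit hydrogens by atom environment:
  3 × C: 3 H each → 9
  3 × O: no H
  2 × C: 2 H each → 4
  2 × C: no H
  1 × C: 1 H
  Total hydrogens = 14.
Molecular formula: C8H14O3

C8H14O3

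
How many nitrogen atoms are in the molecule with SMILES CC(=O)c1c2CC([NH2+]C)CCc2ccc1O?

1

The symbol for nitrogen appears 1 time in the SMILES.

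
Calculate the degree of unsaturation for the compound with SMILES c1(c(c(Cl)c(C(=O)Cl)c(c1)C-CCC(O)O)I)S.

5

Molecular formula from the SMILES: C11H11Cl2IO3S.
DoU = (2C + 2 + N − H − X)/2 = (2·11 + 2 + 0 − 11 − 3)/2 = 10/2 = 5.
(Structurally: 1 ring(s) + 4 π bond(s) = 5.)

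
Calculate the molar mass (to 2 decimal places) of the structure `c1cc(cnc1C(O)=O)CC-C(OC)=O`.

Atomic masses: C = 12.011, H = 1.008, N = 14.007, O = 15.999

Molecular formula: C10H11NO4.
M = 10×12.011 + 11×1.008 + 1×14.007 + 4×15.999 = 209.20 g/mol.

209.20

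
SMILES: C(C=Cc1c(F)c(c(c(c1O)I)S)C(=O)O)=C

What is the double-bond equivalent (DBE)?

Molecular formula from the SMILES: C11H8FIO3S.
DoU = (2C + 2 + N − H − X)/2 = (2·11 + 2 + 0 − 8 − 2)/2 = 14/2 = 7.
(Structurally: 1 ring(s) + 6 π bond(s) = 7.)

7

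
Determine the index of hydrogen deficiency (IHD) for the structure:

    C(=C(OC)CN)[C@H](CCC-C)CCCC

1

Molecular formula from the SMILES: C13H27NO.
DoU = (2C + 2 + N − H − X)/2 = (2·13 + 2 + 1 − 27 − 0)/2 = 2/2 = 1.
(Structurally: 0 ring(s) + 1 π bond(s) = 1.)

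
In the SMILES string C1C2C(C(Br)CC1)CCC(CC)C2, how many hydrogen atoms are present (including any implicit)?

21

Hydrogens are implicit in SMILES; fill each atom to its normal valence:
  7 × C: 2 H each → 14
  4 × C: 1 H each → 4
  1 × Br: no H
  1 × C: 3 H
  Total hydrogens = 21.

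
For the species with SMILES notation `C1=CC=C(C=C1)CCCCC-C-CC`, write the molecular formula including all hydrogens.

Heavy atoms from the SMILES: 14 C.
Implicit hydrogens by atom environment:
  7 × C: 2 H each → 14
  5 × C (aromatic): 1 H each → 5
  1 × C: 3 H
  1 × C (aromatic): no H
  Total hydrogens = 22.
Molecular formula: C14H22

C14H22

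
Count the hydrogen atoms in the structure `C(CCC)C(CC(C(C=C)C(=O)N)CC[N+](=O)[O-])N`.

Hydrogens are implicit in SMILES; fill each atom to its normal valence:
  7 × C: 2 H each → 14
  4 × C: 1 H each → 4
  2 × N: 2 H each → 4
  2 × O: no H
  1 × C: 3 H
  1 × C: no H
  1 × N (charge +1): no H
  1 × O (charge -1): no H
  Total hydrogens = 25.

25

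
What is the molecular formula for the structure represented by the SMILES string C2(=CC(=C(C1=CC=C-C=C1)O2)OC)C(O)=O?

C12H10O4

Heavy atoms from the SMILES: 12 C, 4 O.
Implicit hydrogens by atom environment:
  6 × C (aromatic): 1 H each → 6
  4 × C (aromatic): no H
  2 × O: no H
  1 × C: 3 H
  1 × C: no H
  1 × O: 1 H
  1 × O (aromatic): no H
  Total hydrogens = 10.
Molecular formula: C12H10O4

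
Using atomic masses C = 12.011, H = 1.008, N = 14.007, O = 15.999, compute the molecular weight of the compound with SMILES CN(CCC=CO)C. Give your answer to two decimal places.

115.18

Molecular formula: C6H13NO.
M = 6×12.011 + 13×1.008 + 1×14.007 + 1×15.999 = 115.18 g/mol.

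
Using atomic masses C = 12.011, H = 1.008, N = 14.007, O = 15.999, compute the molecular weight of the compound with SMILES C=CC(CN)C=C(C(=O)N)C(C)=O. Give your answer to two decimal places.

Molecular formula: C9H14N2O2.
M = 9×12.011 + 14×1.008 + 2×14.007 + 2×15.999 = 182.22 g/mol.

182.22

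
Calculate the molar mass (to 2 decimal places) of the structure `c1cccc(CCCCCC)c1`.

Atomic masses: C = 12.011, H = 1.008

Molecular formula: C12H18.
M = 12×12.011 + 18×1.008 = 162.28 g/mol.

162.28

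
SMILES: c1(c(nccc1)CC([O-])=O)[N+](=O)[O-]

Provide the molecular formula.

Heavy atoms from the SMILES: 7 C, 2 N, 4 O.
Implicit hydrogens by atom environment:
  3 × C (aromatic): 1 H each → 3
  2 × C (aromatic): no H
  2 × O: no H
  2 × O (charge -1): no H
  1 × C: 2 H
  1 × C: no H
  1 × N (aromatic): no H
  1 × N (charge +1): no H
  Total hydrogens = 5.
Net charge -1.
Molecular formula: C7H5N2O4-

C7H5N2O4-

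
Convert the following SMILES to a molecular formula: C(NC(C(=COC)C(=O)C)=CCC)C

Heavy atoms from the SMILES: 11 C, 1 N, 2 O.
Implicit hydrogens by atom environment:
  4 × C: 3 H each → 12
  3 × C: no H
  2 × C: 2 H each → 4
  2 × C: 1 H each → 2
  2 × O: no H
  1 × N: 1 H
  Total hydrogens = 19.
Molecular formula: C11H19NO2

C11H19NO2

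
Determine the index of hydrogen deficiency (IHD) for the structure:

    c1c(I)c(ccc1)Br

4

Molecular formula from the SMILES: C6H4BrI.
DoU = (2C + 2 + N − H − X)/2 = (2·6 + 2 + 0 − 4 − 2)/2 = 8/2 = 4.
(Structurally: 1 ring(s) + 3 π bond(s) = 4.)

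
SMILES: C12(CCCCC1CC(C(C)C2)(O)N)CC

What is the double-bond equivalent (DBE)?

Molecular formula from the SMILES: C13H25NO.
DoU = (2C + 2 + N − H − X)/2 = (2·13 + 2 + 1 − 25 − 0)/2 = 4/2 = 2.
(Structurally: 2 ring(s) + 0 π bond(s) = 2.)

2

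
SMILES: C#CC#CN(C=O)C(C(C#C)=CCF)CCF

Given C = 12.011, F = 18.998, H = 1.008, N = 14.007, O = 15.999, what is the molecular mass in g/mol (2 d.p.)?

Molecular formula: C13H11F2NO.
M = 13×12.011 + 2×18.998 + 11×1.008 + 1×14.007 + 1×15.999 = 235.23 g/mol.

235.23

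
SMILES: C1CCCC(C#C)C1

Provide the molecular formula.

C8H12

Heavy atoms from the SMILES: 8 C.
Implicit hydrogens by atom environment:
  5 × C: 2 H each → 10
  2 × C: 1 H each → 2
  1 × C: no H
  Total hydrogens = 12.
Molecular formula: C8H12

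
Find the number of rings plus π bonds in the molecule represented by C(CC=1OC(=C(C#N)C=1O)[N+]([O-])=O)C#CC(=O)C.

9

Molecular formula from the SMILES: C11H8N2O5.
DoU = (2C + 2 + N − H − X)/2 = (2·11 + 2 + 2 − 8 − 0)/2 = 18/2 = 9.
(Structurally: 1 ring(s) + 8 π bond(s) = 9.)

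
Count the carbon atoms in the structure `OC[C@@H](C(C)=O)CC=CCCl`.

8

The symbol for carbon appears 8 times in the SMILES. (Cl is a single chlorine, not C + l.)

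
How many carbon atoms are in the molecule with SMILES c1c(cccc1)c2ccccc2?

The symbol for carbon appears 12 times in the SMILES. Lowercase c denotes aromatic carbon and counts toward C.

12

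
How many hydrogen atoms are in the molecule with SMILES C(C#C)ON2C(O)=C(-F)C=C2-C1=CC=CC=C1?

10

Hydrogens are implicit in SMILES; fill each atom to its normal valence:
  6 × C (aromatic): 1 H each → 6
  4 × C (aromatic): no H
  1 × C: 2 H
  1 × C: 1 H
  1 × C: no H
  1 × F: no H
  1 × N (aromatic): no H
  1 × O: 1 H
  1 × O: no H
  Total hydrogens = 10.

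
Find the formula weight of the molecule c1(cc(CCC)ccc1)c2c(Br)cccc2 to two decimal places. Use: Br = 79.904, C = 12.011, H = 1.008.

Molecular formula: C15H15Br.
M = 1×79.904 + 15×12.011 + 15×1.008 = 275.19 g/mol.

275.19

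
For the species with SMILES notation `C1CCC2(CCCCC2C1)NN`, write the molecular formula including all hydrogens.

Heavy atoms from the SMILES: 10 C, 2 N.
Implicit hydrogens by atom environment:
  8 × C: 2 H each → 16
  1 × C: 1 H
  1 × C: no H
  1 × N: 2 H
  1 × N: 1 H
  Total hydrogens = 20.
Molecular formula: C10H20N2

C10H20N2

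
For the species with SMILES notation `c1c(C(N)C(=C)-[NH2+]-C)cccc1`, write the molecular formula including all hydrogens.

C10H15N2+

Heavy atoms from the SMILES: 10 C, 2 N.
Implicit hydrogens by atom environment:
  5 × C (aromatic): 1 H each → 5
  1 × C: 3 H
  1 × C: 2 H
  1 × C: 1 H
  1 × C: no H
  1 × C (aromatic): no H
  1 × N: 2 H
  1 × N (charge +1): 2 H
  Total hydrogens = 15.
Net charge +1.
Molecular formula: C10H15N2+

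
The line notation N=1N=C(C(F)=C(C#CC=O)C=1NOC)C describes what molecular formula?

C9H8FN3O2

Heavy atoms from the SMILES: 9 C, 1 F, 3 N, 2 O.
Implicit hydrogens by atom environment:
  4 × C (aromatic): no H
  2 × C: 3 H each → 6
  2 × C: no H
  2 × N (aromatic): no H
  2 × O: no H
  1 × C: 1 H
  1 × F: no H
  1 × N: 1 H
  Total hydrogens = 8.
Molecular formula: C9H8FN3O2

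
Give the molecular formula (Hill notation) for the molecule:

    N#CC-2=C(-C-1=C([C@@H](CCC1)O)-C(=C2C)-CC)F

Heavy atoms from the SMILES: 14 C, 1 F, 1 N, 1 O.
Implicit hydrogens by atom environment:
  6 × C (aromatic): no H
  4 × C: 2 H each → 8
  2 × C: 3 H each → 6
  1 × C: 1 H
  1 × C: no H
  1 × F: no H
  1 × N: no H
  1 × O: 1 H
  Total hydrogens = 16.
Molecular formula: C14H16FNO

C14H16FNO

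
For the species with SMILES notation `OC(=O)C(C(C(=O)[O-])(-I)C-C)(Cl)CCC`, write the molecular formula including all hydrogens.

Heavy atoms from the SMILES: 9 C, 1 Cl, 1 I, 4 O.
Implicit hydrogens by atom environment:
  4 × C: no H
  3 × C: 2 H each → 6
  2 × C: 3 H each → 6
  2 × O: no H
  1 × Cl: no H
  1 × I: no H
  1 × O: 1 H
  1 × O (charge -1): no H
  Total hydrogens = 13.
Net charge -1.
Molecular formula: C9H13ClIO4-

C9H13ClIO4-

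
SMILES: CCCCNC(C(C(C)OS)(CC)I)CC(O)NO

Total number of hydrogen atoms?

Hydrogens are implicit in SMILES; fill each atom to its normal valence:
  5 × C: 2 H each → 10
  3 × C: 3 H each → 9
  3 × C: 1 H each → 3
  2 × N: 1 H each → 2
  2 × O: 1 H each → 2
  1 × C: no H
  1 × I: no H
  1 × O: no H
  1 × S: 1 H
  Total hydrogens = 27.

27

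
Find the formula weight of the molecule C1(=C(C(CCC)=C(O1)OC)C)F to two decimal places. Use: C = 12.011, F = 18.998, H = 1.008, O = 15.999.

172.20

Molecular formula: C9H13FO2.
M = 9×12.011 + 1×18.998 + 13×1.008 + 2×15.999 = 172.20 g/mol.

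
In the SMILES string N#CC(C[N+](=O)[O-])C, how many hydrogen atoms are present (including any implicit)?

Hydrogens are implicit in SMILES; fill each atom to its normal valence:
  1 × C: 3 H
  1 × C: 2 H
  1 × C: 1 H
  1 × C: no H
  1 × N (charge +1): no H
  1 × N: no H
  1 × O: no H
  1 × O (charge -1): no H
  Total hydrogens = 6.

6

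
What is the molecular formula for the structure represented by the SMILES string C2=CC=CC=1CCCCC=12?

C10H12

Heavy atoms from the SMILES: 10 C.
Implicit hydrogens by atom environment:
  4 × C: 2 H each → 8
  4 × C (aromatic): 1 H each → 4
  2 × C (aromatic): no H
  Total hydrogens = 12.
Molecular formula: C10H12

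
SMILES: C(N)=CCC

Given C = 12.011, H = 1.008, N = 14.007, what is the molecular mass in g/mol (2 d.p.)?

Molecular formula: C4H9N.
M = 4×12.011 + 9×1.008 + 1×14.007 = 71.12 g/mol.

71.12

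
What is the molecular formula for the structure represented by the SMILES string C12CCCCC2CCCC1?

Heavy atoms from the SMILES: 10 C.
Implicit hydrogens by atom environment:
  8 × C: 2 H each → 16
  2 × C: 1 H each → 2
  Total hydrogens = 18.
Molecular formula: C10H18

C10H18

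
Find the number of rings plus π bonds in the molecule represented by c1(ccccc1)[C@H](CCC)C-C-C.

Molecular formula from the SMILES: C13H20.
DoU = (2C + 2 + N − H − X)/2 = (2·13 + 2 + 0 − 20 − 0)/2 = 8/2 = 4.
(Structurally: 1 ring(s) + 3 π bond(s) = 4.)

4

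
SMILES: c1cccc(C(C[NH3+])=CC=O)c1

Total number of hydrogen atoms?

Hydrogens are implicit in SMILES; fill each atom to its normal valence:
  5 × C (aromatic): 1 H each → 5
  2 × C: 1 H each → 2
  1 × C: 2 H
  1 × C: no H
  1 × C (aromatic): no H
  1 × N (charge +1): 3 H
  1 × O: no H
  Total hydrogens = 12.

12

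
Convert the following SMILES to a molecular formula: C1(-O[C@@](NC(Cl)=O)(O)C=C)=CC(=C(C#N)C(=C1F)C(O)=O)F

C12H7ClF2N2O5

Heavy atoms from the SMILES: 12 C, 1 Cl, 2 F, 2 N, 5 O.
Implicit hydrogens by atom environment:
  5 × C (aromatic): no H
  4 × C: no H
  3 × O: no H
  2 × F: no H
  2 × O: 1 H each → 2
  1 × C: 2 H
  1 × C (aromatic): 1 H
  1 × C: 1 H
  1 × Cl: no H
  1 × N: 1 H
  1 × N: no H
  Total hydrogens = 7.
Molecular formula: C12H7ClF2N2O5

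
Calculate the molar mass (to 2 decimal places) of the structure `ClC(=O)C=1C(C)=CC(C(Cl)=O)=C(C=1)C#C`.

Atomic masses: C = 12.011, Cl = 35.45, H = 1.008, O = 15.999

241.07

Molecular formula: C11H6Cl2O2.
M = 11×12.011 + 2×35.45 + 6×1.008 + 2×15.999 = 241.07 g/mol.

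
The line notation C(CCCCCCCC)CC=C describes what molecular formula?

C12H24

Heavy atoms from the SMILES: 12 C.
Implicit hydrogens by atom environment:
  10 × C: 2 H each → 20
  1 × C: 3 H
  1 × C: 1 H
  Total hydrogens = 24.
Molecular formula: C12H24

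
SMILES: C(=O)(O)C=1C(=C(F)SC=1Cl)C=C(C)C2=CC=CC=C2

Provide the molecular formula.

Heavy atoms from the SMILES: 14 C, 1 Cl, 1 F, 2 O, 1 S.
Implicit hydrogens by atom environment:
  5 × C (aromatic): 1 H each → 5
  5 × C (aromatic): no H
  2 × C: no H
  1 × C: 3 H
  1 × C: 1 H
  1 × Cl: no H
  1 × F: no H
  1 × O: 1 H
  1 × O: no H
  1 × S (aromatic): no H
  Total hydrogens = 10.
Molecular formula: C14H10ClFO2S

C14H10ClFO2S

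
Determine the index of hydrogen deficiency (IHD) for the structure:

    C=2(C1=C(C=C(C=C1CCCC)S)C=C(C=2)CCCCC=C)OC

Molecular formula from the SMILES: C21H28OS.
DoU = (2C + 2 + N − H − X)/2 = (2·21 + 2 + 0 − 28 − 0)/2 = 16/2 = 8.
(Structurally: 2 ring(s) + 6 π bond(s) = 8.)

8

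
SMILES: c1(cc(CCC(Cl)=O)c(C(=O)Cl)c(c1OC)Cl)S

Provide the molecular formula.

C11H9Cl3O3S

Heavy atoms from the SMILES: 11 C, 3 Cl, 3 O, 1 S.
Implicit hydrogens by atom environment:
  5 × C (aromatic): no H
  3 × Cl: no H
  3 × O: no H
  2 × C: 2 H each → 4
  2 × C: no H
  1 × C: 3 H
  1 × C (aromatic): 1 H
  1 × S: 1 H
  Total hydrogens = 9.
Molecular formula: C11H9Cl3O3S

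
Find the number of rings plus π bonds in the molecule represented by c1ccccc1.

4

Molecular formula from the SMILES: C6H6.
DoU = (2C + 2 + N − H − X)/2 = (2·6 + 2 + 0 − 6 − 0)/2 = 8/2 = 4.
(Structurally: 1 ring(s) + 3 π bond(s) = 4.)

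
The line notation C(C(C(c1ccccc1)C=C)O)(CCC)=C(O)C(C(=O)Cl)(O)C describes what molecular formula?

Heavy atoms from the SMILES: 18 C, 1 Cl, 4 O.
Implicit hydrogens by atom environment:
  5 × C (aromatic): 1 H each → 5
  4 × C: no H
  3 × C: 2 H each → 6
  3 × C: 1 H each → 3
  3 × O: 1 H each → 3
  2 × C: 3 H each → 6
  1 × C (aromatic): no H
  1 × Cl: no H
  1 × O: no H
  Total hydrogens = 23.
Molecular formula: C18H23ClO4

C18H23ClO4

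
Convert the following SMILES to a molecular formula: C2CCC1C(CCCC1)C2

C10H18

Heavy atoms from the SMILES: 10 C.
Implicit hydrogens by atom environment:
  8 × C: 2 H each → 16
  2 × C: 1 H each → 2
  Total hydrogens = 18.
Molecular formula: C10H18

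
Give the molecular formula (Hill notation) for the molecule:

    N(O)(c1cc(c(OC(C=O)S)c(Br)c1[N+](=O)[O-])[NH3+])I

Heavy atoms from the SMILES: 1 Br, 8 C, 1 I, 3 N, 5 O, 1 S.
Implicit hydrogens by atom environment:
  5 × C (aromatic): no H
  3 × O: no H
  2 × C: 1 H each → 2
  1 × Br: no H
  1 × C (aromatic): 1 H
  1 × I: no H
  1 × N (charge +1): 3 H
  1 × N: no H
  1 × N (charge +1): no H
  1 × O: 1 H
  1 × O (charge -1): no H
  1 × S: 1 H
  Total hydrogens = 8.
Net charge +1.
Molecular formula: C8H8BrIN3O5S+

C8H8BrIN3O5S+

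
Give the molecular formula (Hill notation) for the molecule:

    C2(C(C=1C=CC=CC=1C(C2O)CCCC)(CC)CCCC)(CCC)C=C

Heavy atoms from the SMILES: 25 C, 1 O.
Implicit hydrogens by atom environment:
  10 × C: 2 H each → 20
  4 × C: 3 H each → 12
  4 × C (aromatic): 1 H each → 4
  3 × C: 1 H each → 3
  2 × C (aromatic): no H
  2 × C: no H
  1 × O: 1 H
  Total hydrogens = 40.
Molecular formula: C25H40O

C25H40O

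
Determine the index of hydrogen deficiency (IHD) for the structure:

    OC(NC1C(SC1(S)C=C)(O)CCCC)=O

3

Molecular formula from the SMILES: C10H17NO3S2.
DoU = (2C + 2 + N − H − X)/2 = (2·10 + 2 + 1 − 17 − 0)/2 = 6/2 = 3.
(Structurally: 1 ring(s) + 2 π bond(s) = 3.)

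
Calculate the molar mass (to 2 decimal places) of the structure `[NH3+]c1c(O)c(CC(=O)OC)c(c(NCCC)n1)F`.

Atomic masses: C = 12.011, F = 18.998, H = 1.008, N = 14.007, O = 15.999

Molecular formula: C11H17FN3O3+.
M = 11×12.011 + 1×18.998 + 17×1.008 + 3×14.007 + 3×15.999 = 258.27 g/mol.

258.27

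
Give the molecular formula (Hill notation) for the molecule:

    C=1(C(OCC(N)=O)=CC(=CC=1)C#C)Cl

Heavy atoms from the SMILES: 10 C, 1 Cl, 1 N, 2 O.
Implicit hydrogens by atom environment:
  3 × C (aromatic): 1 H each → 3
  3 × C (aromatic): no H
  2 × C: no H
  2 × O: no H
  1 × C: 2 H
  1 × C: 1 H
  1 × Cl: no H
  1 × N: 2 H
  Total hydrogens = 8.
Molecular formula: C10H8ClNO2

C10H8ClNO2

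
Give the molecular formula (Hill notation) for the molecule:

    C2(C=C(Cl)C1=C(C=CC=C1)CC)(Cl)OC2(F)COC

Heavy atoms from the SMILES: 14 C, 2 Cl, 1 F, 2 O.
Implicit hydrogens by atom environment:
  4 × C (aromatic): 1 H each → 4
  3 × C: no H
  2 × C: 3 H each → 6
  2 × C: 2 H each → 4
  2 × C (aromatic): no H
  2 × Cl: no H
  2 × O: no H
  1 × C: 1 H
  1 × F: no H
  Total hydrogens = 15.
Molecular formula: C14H15Cl2FO2

C14H15Cl2FO2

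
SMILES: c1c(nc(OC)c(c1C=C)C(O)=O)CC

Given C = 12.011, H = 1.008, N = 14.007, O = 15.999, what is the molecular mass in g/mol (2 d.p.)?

207.23

Molecular formula: C11H13NO3.
M = 11×12.011 + 13×1.008 + 1×14.007 + 3×15.999 = 207.23 g/mol.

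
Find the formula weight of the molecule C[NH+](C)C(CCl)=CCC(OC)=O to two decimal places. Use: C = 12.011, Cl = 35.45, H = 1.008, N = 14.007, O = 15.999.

192.66

Molecular formula: C8H15ClNO2+.
M = 8×12.011 + 1×35.45 + 15×1.008 + 1×14.007 + 2×15.999 = 192.66 g/mol.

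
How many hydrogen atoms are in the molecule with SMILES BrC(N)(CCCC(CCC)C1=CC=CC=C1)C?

Hydrogens are implicit in SMILES; fill each atom to its normal valence:
  5 × C: 2 H each → 10
  5 × C (aromatic): 1 H each → 5
  2 × C: 3 H each → 6
  1 × Br: no H
  1 × C: 1 H
  1 × C: no H
  1 × C (aromatic): no H
  1 × N: 2 H
  Total hydrogens = 24.

24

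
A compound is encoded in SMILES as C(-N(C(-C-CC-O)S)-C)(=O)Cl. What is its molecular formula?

C6H12ClNO2S

Heavy atoms from the SMILES: 6 C, 1 Cl, 1 N, 2 O, 1 S.
Implicit hydrogens by atom environment:
  3 × C: 2 H each → 6
  1 × C: 3 H
  1 × C: 1 H
  1 × C: no H
  1 × Cl: no H
  1 × N: no H
  1 × O: 1 H
  1 × O: no H
  1 × S: 1 H
  Total hydrogens = 12.
Molecular formula: C6H12ClNO2S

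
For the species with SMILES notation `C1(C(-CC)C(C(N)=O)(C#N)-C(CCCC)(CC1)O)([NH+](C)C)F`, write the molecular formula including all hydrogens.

C16H29FN3O2+

Heavy atoms from the SMILES: 16 C, 1 F, 3 N, 2 O.
Implicit hydrogens by atom environment:
  6 × C: 2 H each → 12
  5 × C: no H
  4 × C: 3 H each → 12
  1 × C: 1 H
  1 × F: no H
  1 × N: 2 H
  1 × N (charge +1): 1 H
  1 × N: no H
  1 × O: 1 H
  1 × O: no H
  Total hydrogens = 29.
Net charge +1.
Molecular formula: C16H29FN3O2+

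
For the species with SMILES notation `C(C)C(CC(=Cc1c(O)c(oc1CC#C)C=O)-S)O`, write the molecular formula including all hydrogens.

Heavy atoms from the SMILES: 14 C, 4 O, 1 S.
Implicit hydrogens by atom environment:
  4 × C: 1 H each → 4
  4 × C (aromatic): no H
  3 × C: 2 H each → 6
  2 × C: no H
  2 × O: 1 H each → 2
  1 × C: 3 H
  1 × O (aromatic): no H
  1 × O: no H
  1 × S: 1 H
  Total hydrogens = 16.
Molecular formula: C14H16O4S

C14H16O4S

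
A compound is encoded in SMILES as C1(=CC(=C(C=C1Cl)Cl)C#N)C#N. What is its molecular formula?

Heavy atoms from the SMILES: 8 C, 2 Cl, 2 N.
Implicit hydrogens by atom environment:
  4 × C (aromatic): no H
  2 × C (aromatic): 1 H each → 2
  2 × C: no H
  2 × Cl: no H
  2 × N: no H
  Total hydrogens = 2.
Molecular formula: C8H2Cl2N2

C8H2Cl2N2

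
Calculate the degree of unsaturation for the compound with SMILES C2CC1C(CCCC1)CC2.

2

Molecular formula from the SMILES: C10H18.
DoU = (2C + 2 + N − H − X)/2 = (2·10 + 2 + 0 − 18 − 0)/2 = 4/2 = 2.
(Structurally: 2 ring(s) + 0 π bond(s) = 2.)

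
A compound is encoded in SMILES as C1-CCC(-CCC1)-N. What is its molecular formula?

C7H15N

Heavy atoms from the SMILES: 7 C, 1 N.
Implicit hydrogens by atom environment:
  6 × C: 2 H each → 12
  1 × C: 1 H
  1 × N: 2 H
  Total hydrogens = 15.
Molecular formula: C7H15N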